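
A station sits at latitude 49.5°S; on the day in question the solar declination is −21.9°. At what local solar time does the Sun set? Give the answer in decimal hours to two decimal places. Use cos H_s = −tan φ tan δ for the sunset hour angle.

−tan φ tan δ = −(-1.1708)(-0.4020) = -0.4707; H_s = arccos(-0.4707) = 118.08°.
Sunset is at 12 + H_s/15 = 12 + 7.872 = 19.872 h local solar time.

19.87 h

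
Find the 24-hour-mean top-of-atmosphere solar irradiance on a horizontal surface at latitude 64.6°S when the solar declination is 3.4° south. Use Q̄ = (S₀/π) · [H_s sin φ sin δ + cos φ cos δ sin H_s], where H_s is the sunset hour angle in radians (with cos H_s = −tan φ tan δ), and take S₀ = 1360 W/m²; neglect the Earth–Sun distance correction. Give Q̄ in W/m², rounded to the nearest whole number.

223 W/m²

cos H_s = −tan(-64.6°) · tan(-3.4°) = -0.1251, so H_s = arccos(-0.1251) = 97.19°. In radians, H_s = 1.6963.
H_s sin φ sin δ = 1.6963 × -0.9033 × -0.0593 = 0.0909.
cos φ cos δ sin H_s = 0.4289 × 0.9982 × 0.9921 = 0.4247.
Q̄ = (1360/π) × (0.0909 + 0.4247) = 432.90 × 0.5156 = 223.20 W/m².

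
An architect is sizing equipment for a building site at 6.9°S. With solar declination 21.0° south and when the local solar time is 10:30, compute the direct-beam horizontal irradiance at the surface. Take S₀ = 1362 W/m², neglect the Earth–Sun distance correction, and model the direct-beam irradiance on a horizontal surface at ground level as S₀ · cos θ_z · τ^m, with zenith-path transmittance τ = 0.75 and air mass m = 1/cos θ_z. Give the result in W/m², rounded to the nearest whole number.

Hour angle H = 15° × (10.5 − 12) = -22.50°.
cos θ_z = sin(-6.9°) sin(-21.0°) + cos(-6.9°) cos(-21.0°) cos(-22.50°) = 0.0431 + 0.8563 = 0.8994.
Air mass m = 1/cos θ_z = 1/0.8994 = 1.112; τ^m = 0.75^1.112 = 0.7262.
Surface direct beam = 1362 × 0.8994 × 0.7262 = 889.58 W/m².

890 W/m²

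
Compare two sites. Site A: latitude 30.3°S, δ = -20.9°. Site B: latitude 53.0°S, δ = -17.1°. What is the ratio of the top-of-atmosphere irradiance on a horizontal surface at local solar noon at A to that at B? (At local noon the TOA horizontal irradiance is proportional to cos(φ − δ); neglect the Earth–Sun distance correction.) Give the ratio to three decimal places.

1.218

A: cos θ_z = cos(-30.3° − (-20.9°)) = 0.9866.
B: cos θ_z = cos(-53.0° − (-17.1°)) = 0.8100.
Ratio A/B = 0.9866 / 0.8100 = 1.2180.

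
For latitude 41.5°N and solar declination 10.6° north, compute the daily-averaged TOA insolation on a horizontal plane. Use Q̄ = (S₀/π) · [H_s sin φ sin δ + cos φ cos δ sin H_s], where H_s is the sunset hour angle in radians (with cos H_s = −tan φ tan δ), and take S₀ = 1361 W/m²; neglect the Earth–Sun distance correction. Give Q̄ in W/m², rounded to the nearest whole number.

406 W/m²

−tan φ tan δ = −(0.8847)(0.1871) = -0.1655; H_s = arccos(-0.1655) = 99.53°. In radians, H_s = 1.7371.
H_s sin φ sin δ = 1.7371 × 0.6626 × 0.1840 = 0.2118.
cos φ cos δ sin H_s = 0.7490 × 0.9829 × 0.9862 = 0.7260.
Q̄ = (1361/π) × (0.2118 + 0.7260) = 433.22 × 0.9378 = 406.27 W/m².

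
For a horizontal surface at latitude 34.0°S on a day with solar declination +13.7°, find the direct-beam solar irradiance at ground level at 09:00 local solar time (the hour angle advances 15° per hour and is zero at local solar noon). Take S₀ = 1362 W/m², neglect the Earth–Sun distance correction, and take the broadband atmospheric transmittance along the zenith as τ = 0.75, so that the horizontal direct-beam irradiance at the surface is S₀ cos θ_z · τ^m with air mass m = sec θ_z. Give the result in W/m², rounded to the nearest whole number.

Hour angle H = 15° × (9 − 12) = -45.00°.
cos θ_z = sin φ sin δ + cos φ cos δ cos H = (-0.5592)(0.2368) + (0.8290)(0.9715)(0.7071) = 0.4371.
Air mass m = 1/cos θ_z = 1/0.4371 = 2.288; τ^m = 0.75^2.288 = 0.5178.
Surface direct beam = 1362 × 0.4371 × 0.5178 = 308.26 W/m².

308 W/m²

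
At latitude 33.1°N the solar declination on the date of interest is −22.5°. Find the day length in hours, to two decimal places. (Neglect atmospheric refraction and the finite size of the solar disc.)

9.91 hours

The sunset hour angle satisfies cos H_s = −tan φ tan δ = 0.2700, giving H_s = 74.34°.
Day length = 2 H_s / 15° h⁻¹ = 148.68° / 15 = 9.912 h.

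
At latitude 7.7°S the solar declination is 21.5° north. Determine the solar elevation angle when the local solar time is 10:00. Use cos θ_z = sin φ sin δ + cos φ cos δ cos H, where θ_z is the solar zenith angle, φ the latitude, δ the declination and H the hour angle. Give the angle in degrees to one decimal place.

Hour angle H = 15° × (10 − 12) = -30.00°.
cos θ_z = sin φ sin δ + cos φ cos δ cos H = (-0.1340)(0.3665) + (0.9910)(0.9304)(0.8660) = 0.7494.
θ_z = arccos(0.7494) = 41.46°, so the elevation is 90° − 41.46° = 48.54°.

48.5°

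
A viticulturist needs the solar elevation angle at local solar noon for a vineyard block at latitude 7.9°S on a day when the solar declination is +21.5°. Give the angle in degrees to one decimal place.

At local solar noon the hour angle is zero, so the elevation is 90° − |φ − δ| = 90° − |-7.9° − (21.5°)| = 90° − 29.4° = 60.6°.

60.6°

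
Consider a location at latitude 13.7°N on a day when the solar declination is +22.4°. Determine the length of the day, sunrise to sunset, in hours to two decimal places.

−tan φ tan δ = −(0.2438)(0.4122) = -0.1005; H_s = arccos(-0.1005) = 95.77°.
Day length = 2 H_s / 15° h⁻¹ = 191.54° / 15 = 12.769 h.

12.77 hours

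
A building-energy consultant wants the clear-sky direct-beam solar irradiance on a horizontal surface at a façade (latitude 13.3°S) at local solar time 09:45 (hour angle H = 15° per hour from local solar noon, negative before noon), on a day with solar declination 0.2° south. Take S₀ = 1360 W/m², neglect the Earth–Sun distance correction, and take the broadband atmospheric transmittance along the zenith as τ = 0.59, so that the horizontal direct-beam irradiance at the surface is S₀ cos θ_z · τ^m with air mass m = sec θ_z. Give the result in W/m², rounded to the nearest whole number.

574 W/m²

Hour angle H = 15° × (9.75 − 12) = -33.75°.
cos θ_z = sin(-13.3°) sin(-0.2°) + cos(-13.3°) cos(-0.2°) cos(-33.75°) = 0.0008 + 0.8092 = 0.8100.
Air mass m = 1/cos θ_z = 1/0.8100 = 1.235; τ^m = 0.59^1.235 = 0.5212.
Surface direct beam = 1360 × 0.8100 × 0.5212 = 574.15 W/m².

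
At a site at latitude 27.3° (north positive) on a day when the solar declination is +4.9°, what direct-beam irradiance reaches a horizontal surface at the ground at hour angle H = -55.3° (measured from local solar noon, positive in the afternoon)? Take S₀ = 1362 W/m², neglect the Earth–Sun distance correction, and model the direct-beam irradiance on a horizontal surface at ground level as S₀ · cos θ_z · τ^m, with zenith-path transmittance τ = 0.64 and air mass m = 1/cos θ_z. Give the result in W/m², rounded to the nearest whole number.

cos θ_z = sin(27.3°) sin(4.9°) + cos(27.3°) cos(4.9°) cos(-55.30°) = 0.0392 + 0.5040 = 0.5432.
Air mass m = 1/cos θ_z = 1/0.5432 = 1.841; τ^m = 0.64^1.841 = 0.4397.
Surface direct beam = 1362 × 0.5432 × 0.4397 = 325.31 W/m².

325 W/m²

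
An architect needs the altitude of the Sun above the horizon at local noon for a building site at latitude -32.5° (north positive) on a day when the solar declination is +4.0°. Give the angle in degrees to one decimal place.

53.5°

At local solar noon the hour angle is zero, so the elevation is 90° − |φ − δ| = 90° − |-32.5° − (4.0°)| = 90° − 36.5° = 53.5°.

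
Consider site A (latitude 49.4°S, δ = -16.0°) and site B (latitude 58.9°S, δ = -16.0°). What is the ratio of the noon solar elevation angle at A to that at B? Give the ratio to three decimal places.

A: 90° − |-49.4 − (-16.0)| = 56.60°.
B: 90° − |-58.9 − (-16.0)| = 47.10°.
Ratio A/B = 56.6000 / 47.1000 = 1.2017.

1.202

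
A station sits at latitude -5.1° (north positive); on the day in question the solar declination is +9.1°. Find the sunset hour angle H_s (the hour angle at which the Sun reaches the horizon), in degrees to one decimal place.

cos H_s = −tan(-5.1°) · tan(9.1°) = 0.0143, so H_s = arccos(0.0143) = 89.18°.

89.2°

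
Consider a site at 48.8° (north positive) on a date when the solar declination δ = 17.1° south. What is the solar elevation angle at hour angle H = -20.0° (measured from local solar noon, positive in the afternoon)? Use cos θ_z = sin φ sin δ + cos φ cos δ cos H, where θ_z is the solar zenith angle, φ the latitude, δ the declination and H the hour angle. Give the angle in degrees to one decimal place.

21.7°

With φ = 48.8°, δ = -17.1°, H = -20.00°: sin φ sin δ = -0.2212, cos φ cos δ cos H = 0.5916, so cos θ_z = 0.3704.
θ_z = arccos(0.3704) = 68.26°, so the elevation is 90° − 68.26° = 21.74°.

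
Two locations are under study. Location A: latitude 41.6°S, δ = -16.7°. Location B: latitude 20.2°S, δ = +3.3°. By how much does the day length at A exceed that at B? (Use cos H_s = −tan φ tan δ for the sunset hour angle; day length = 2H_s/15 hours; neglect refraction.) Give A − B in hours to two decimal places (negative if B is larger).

A: H_s = arccos(−tan -41.6° · tan -16.7°) = 105.45°, so 2H_s/15 = 14.0600 h.
B: H_s = arccos(−tan -20.2° · tan 3.3°) = 88.78°, so 2H_s/15 = 11.8373 h.
A − B = 14.0600 − 11.8373 = 2.2227 h.

+2.22 h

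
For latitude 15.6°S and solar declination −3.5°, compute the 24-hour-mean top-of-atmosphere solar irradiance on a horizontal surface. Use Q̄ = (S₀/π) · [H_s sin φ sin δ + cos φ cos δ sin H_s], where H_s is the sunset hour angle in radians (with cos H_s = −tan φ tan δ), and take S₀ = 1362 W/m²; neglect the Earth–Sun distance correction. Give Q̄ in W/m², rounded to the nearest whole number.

428 W/m²

−tan φ tan δ = −(-0.2792)(-0.0612) = -0.0171; H_s = arccos(-0.0171) = 90.98°. In radians, H_s = 1.5879.
H_s sin φ sin δ = 1.5879 × -0.2689 × -0.0610 = 0.0260.
cos φ cos δ sin H_s = 0.9632 × 0.9981 × 0.9999 = 0.9613.
Q̄ = (1362/π) × (0.0260 + 0.9613) = 433.54 × 0.9873 = 428.03 W/m².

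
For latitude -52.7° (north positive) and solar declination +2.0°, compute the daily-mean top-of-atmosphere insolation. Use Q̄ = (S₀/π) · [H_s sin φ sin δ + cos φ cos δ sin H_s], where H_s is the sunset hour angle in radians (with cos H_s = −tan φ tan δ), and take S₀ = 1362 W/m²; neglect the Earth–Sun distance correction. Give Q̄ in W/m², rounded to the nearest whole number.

244 W/m²

−tan φ tan δ = −(-1.3127)(0.0349) = 0.0458; H_s = arccos(0.0458) = 87.37°. In radians, H_s = 1.5249.
H_s sin φ sin δ = 1.5249 × -0.7955 × 0.0349 = -0.0423.
cos φ cos δ sin H_s = 0.6060 × 0.9994 × 0.9989 = 0.6050.
Q̄ = (1362/π) × (-0.0423 + 0.6050) = 433.54 × 0.5627 = 243.95 W/m².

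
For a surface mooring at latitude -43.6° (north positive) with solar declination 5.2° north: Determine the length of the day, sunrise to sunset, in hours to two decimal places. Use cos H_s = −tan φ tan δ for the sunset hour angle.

The sunset hour angle satisfies cos H_s = −tan φ tan δ = 0.0867, giving H_s = 85.03°.
Day length = 2 H_s / 15° h⁻¹ = 170.06° / 15 = 11.337 h.

11.34 hours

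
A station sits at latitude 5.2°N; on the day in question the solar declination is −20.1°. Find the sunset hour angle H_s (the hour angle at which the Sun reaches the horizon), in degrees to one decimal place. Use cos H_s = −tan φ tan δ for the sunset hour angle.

88.1°

The sunset hour angle satisfies cos H_s = −tan φ tan δ = 0.0333, giving H_s = 88.09°.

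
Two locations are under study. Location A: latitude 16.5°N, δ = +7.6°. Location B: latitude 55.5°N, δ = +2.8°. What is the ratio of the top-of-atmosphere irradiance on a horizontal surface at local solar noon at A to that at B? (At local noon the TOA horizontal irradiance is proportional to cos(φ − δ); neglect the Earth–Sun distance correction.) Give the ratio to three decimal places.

A: cos θ_z = cos(16.5° − (7.6°)) = 0.9880.
B: cos θ_z = cos(55.5° − (2.8°)) = 0.6060.
Ratio A/B = 0.9880 / 0.6060 = 1.6304.

1.630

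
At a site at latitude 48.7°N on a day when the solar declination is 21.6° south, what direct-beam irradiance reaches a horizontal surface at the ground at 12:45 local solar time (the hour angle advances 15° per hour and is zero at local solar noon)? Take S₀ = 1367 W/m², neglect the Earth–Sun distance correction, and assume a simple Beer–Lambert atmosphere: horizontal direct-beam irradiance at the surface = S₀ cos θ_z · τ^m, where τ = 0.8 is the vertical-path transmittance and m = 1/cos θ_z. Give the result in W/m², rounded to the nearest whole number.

224 W/m²

Hour angle H = 15° × (12.75 − 12) = 11.25°.
cos θ_z = sin φ sin δ + cos φ cos δ cos H = (0.7513)(-0.3681) + (0.6600)(0.9298)(0.9808) = 0.3253.
Air mass m = 1/cos θ_z = 1/0.3253 = 3.074; τ^m = 0.8^3.074 = 0.5036.
Surface direct beam = 1367 × 0.3253 × 0.5036 = 223.94 W/m².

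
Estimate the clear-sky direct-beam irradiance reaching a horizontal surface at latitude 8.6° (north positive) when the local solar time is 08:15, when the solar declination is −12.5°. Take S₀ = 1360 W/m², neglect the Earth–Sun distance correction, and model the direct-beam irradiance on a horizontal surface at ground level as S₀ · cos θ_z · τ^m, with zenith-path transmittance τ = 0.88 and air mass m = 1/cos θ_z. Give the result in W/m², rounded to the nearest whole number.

Hour angle H = 15° × (8.25 − 12) = -56.25°.
cos θ_z = sin(8.6°) sin(-12.5°) + cos(8.6°) cos(-12.5°) cos(-56.25°) = -0.0324 + 0.5363 = 0.5039.
Air mass m = 1/cos θ_z = 1/0.5039 = 1.985; τ^m = 0.88^1.985 = 0.7759.
Surface direct beam = 1360 × 0.5039 × 0.7759 = 531.73 W/m².

532 W/m²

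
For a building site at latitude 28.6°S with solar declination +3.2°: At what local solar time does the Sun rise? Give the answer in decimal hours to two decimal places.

6.12 h

cos H_s = −tan(-28.6°) · tan(3.2°) = 0.0305, so H_s = arccos(0.0305) = 88.25°.
Sunrise is at 12 − H_s/15 = 12 − 5.883 = 6.117 h local solar time.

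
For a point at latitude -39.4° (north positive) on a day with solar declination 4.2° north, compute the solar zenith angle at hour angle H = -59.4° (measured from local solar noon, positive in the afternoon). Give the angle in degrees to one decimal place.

cos θ_z = sin(-39.4°) sin(4.2°) + cos(-39.4°) cos(4.2°) cos(-59.40°) = -0.0465 + 0.3923 = 0.3458.
θ_z = arccos(0.3458) = 69.77°.

69.8°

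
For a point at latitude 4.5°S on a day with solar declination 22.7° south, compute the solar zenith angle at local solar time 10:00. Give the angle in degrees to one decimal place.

Hour angle H = 15° × (10 − 12) = -30.00°.
With φ = -4.5°, δ = -22.7°, H = -30.00°: sin φ sin δ = 0.0303, cos φ cos δ cos H = 0.7965, so cos θ_z = 0.8268.
θ_z = arccos(0.8268) = 34.23°.

34.2°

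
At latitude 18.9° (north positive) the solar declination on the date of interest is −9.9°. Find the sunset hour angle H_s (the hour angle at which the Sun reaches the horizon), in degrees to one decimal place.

The sunset hour angle satisfies cos H_s = −tan φ tan δ = 0.0598, giving H_s = 86.57°.

86.6°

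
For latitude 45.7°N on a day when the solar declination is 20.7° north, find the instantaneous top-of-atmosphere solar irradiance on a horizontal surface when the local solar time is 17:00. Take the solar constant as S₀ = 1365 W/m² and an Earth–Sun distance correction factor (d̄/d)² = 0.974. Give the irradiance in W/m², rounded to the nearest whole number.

Hour angle H = 15° × (17 − 12) = 75.00°.
cos θ_z = sin(45.7°) sin(20.7°) + cos(45.7°) cos(20.7°) cos(75.00°) = 0.2530 + 0.1691 = 0.4221.
Top-of-atmosphere irradiance = S₀ (d̄/d)² cos θ_z = 1365 × 0.974 × 0.4221 = 561.19 W/m².

561 W/m²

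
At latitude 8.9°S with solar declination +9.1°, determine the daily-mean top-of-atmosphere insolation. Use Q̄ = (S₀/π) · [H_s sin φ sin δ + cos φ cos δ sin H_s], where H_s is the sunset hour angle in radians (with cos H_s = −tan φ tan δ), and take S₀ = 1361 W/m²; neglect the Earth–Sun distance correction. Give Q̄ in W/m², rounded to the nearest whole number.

cos H_s = −tan(-8.9°) · tan(9.1°) = 0.0251, so H_s = arccos(0.0251) = 88.56°. In radians, H_s = 1.5457.
H_s sin φ sin δ = 1.5457 × -0.1547 × 0.1582 = -0.0378.
cos φ cos δ sin H_s = 0.9880 × 0.9874 × 0.9997 = 0.9753.
Q̄ = (1361/π) × (-0.0378 + 0.9753) = 433.22 × 0.9375 = 406.14 W/m².

406 W/m²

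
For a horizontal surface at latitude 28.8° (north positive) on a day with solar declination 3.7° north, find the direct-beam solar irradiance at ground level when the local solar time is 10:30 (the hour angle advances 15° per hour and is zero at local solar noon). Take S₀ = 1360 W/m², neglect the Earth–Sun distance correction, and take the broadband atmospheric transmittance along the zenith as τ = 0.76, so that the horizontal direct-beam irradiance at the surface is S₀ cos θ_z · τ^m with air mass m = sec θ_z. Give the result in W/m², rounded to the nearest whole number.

Hour angle H = 15° × (10.5 − 12) = -22.50°.
With φ = 28.8°, δ = 3.7°, H = -22.50°: sin φ sin δ = 0.0311, cos φ cos δ cos H = 0.8079, so cos θ_z = 0.8390.
Air mass m = 1/cos θ_z = 1/0.8390 = 1.192; τ^m = 0.76^1.192 = 0.7210.
Surface direct beam = 1360 × 0.8390 × 0.7210 = 822.69 W/m².

823 W/m²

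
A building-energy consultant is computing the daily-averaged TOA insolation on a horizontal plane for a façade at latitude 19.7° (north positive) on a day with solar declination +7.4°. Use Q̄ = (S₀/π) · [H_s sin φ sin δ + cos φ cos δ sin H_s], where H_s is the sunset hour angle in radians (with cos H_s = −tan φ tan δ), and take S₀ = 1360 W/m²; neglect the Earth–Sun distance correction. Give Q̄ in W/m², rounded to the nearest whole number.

434 W/m²

The sunset hour angle satisfies cos H_s = −tan φ tan δ = -0.0465, giving H_s = 92.67°. In radians, H_s = 1.6174.
H_s sin φ sin δ = 1.6174 × 0.3371 × 0.1288 = 0.0702.
cos φ cos δ sin H_s = 0.9415 × 0.9917 × 0.9989 = 0.9327.
Q̄ = (1360/π) × (0.0702 + 0.9327) = 432.90 × 1.0029 = 434.16 W/m².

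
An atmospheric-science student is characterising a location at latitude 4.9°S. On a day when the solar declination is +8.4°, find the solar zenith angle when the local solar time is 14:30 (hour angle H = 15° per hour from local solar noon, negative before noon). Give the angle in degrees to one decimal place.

39.7°

Hour angle H = 15° × (14.5 − 12) = 37.50°.
cos θ_z = sin φ sin δ + cos φ cos δ cos H = (-0.0854)(0.1461) + (0.9963)(0.9893)(0.7934) = 0.7695.
θ_z = arccos(0.7695) = 39.69°.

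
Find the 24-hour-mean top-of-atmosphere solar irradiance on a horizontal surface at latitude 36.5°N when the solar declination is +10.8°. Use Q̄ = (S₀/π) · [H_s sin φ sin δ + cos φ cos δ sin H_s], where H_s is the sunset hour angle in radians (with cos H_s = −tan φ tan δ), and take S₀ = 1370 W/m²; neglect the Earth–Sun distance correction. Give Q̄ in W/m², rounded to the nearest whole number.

The sunset hour angle satisfies cos H_s = −tan φ tan δ = -0.1412, giving H_s = 98.12°. In radians, H_s = 1.7125.
H_s sin φ sin δ = 1.7125 × 0.5948 × 0.1874 = 0.1909.
cos φ cos δ sin H_s = 0.8039 × 0.9823 × 0.9900 = 0.7818.
Q̄ = (1370/π) × (0.1909 + 0.7818) = 436.08 × 0.9727 = 424.18 W/m².

424 W/m²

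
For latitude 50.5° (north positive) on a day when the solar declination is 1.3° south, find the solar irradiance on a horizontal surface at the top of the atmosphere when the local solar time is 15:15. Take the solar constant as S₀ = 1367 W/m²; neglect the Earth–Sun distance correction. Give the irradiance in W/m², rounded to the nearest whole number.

549 W/m²

Hour angle H = 15° × (15.25 − 12) = 48.75°.
cos θ_z = sin φ sin δ + cos φ cos δ cos H = (0.7716)(-0.0227) + (0.6361)(0.9997)(0.6593) = 0.4017.
Top-of-atmosphere irradiance = S₀ cos θ_z = 1367 × 0.4017 = 549.12 W/m².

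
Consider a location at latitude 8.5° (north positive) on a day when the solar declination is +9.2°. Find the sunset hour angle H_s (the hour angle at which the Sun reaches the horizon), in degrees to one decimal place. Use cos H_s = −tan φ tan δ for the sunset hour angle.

91.4°

cos H_s = −tan(8.5°) · tan(9.2°) = -0.0242, so H_s = arccos(-0.0242) = 91.39°.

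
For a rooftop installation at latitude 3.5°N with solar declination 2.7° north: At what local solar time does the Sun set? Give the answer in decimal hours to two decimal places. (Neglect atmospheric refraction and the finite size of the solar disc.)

18.01 h

The sunset hour angle satisfies cos H_s = −tan φ tan δ = -0.0029, giving H_s = 90.17°.
Sunset is at 12 + H_s/15 = 12 + 6.011 = 18.011 h local solar time.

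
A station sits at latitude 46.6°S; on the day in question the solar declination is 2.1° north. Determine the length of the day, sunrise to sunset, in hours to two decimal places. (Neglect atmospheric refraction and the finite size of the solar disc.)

The sunset hour angle satisfies cos H_s = −tan φ tan δ = 0.0388, giving H_s = 87.78°.
Day length = 2 H_s / 15° h⁻¹ = 175.56° / 15 = 11.704 h.

11.70 hours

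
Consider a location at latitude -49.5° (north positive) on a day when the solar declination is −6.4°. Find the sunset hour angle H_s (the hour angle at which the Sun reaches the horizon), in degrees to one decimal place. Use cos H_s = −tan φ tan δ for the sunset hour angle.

cos H_s = −tan(-49.5°) · tan(-6.4°) = -0.1313, so H_s = arccos(-0.1313) = 97.54°.

97.5°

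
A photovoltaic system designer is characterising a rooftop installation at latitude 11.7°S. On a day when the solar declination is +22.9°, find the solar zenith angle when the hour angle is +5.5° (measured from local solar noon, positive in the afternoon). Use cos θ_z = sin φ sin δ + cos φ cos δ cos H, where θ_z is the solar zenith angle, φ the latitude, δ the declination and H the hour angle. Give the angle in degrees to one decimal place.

cos θ_z = sin φ sin δ + cos φ cos δ cos H = (-0.2028)(0.3891) + (0.9792)(0.9212)(0.9954) = 0.8190.
θ_z = arccos(0.8190) = 35.02°.

35.0°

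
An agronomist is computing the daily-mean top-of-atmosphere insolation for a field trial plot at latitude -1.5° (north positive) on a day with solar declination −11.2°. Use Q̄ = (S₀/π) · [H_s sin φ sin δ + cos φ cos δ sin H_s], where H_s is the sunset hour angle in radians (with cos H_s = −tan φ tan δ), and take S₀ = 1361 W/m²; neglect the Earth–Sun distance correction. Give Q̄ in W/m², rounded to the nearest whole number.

428 W/m²

The sunset hour angle satisfies cos H_s = −tan φ tan δ = -0.0052, giving H_s = 90.30°. In radians, H_s = 1.5760.
H_s sin φ sin δ = 1.5760 × -0.0262 × -0.1942 = 0.0080.
cos φ cos δ sin H_s = 0.9997 × 0.9810 × 1.0000 = 0.9807.
Q̄ = (1361/π) × (0.0080 + 0.9807) = 433.22 × 0.9887 = 428.32 W/m².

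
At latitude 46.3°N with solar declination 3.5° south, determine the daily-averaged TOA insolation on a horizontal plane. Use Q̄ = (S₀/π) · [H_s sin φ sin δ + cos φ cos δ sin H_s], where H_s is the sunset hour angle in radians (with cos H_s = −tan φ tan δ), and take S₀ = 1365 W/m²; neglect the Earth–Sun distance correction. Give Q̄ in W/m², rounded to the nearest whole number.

270 W/m²

cos H_s = −tan(46.3°) · tan(-3.5°) = 0.0640, so H_s = arccos(0.0640) = 86.33°. In radians, H_s = 1.5067.
H_s sin φ sin δ = 1.5067 × 0.7230 × -0.0610 = -0.0664.
cos φ cos δ sin H_s = 0.6909 × 0.9981 × 0.9979 = 0.6881.
Q̄ = (1365/π) × (-0.0664 + 0.6881) = 434.49 × 0.6217 = 270.12 W/m².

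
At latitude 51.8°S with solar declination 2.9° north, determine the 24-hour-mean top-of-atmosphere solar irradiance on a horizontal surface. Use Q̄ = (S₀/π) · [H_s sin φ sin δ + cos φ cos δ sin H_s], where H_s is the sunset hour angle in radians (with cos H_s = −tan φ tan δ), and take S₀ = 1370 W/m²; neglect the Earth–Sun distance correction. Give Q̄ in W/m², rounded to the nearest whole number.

243 W/m²

The sunset hour angle satisfies cos H_s = −tan φ tan δ = 0.0644, giving H_s = 86.31°. In radians, H_s = 1.5064.
H_s sin φ sin δ = 1.5064 × -0.7859 × 0.0506 = -0.0599.
cos φ cos δ sin H_s = 0.6184 × 0.9987 × 0.9979 = 0.6163.
Q̄ = (1370/π) × (-0.0599 + 0.6163) = 436.08 × 0.5564 = 242.63 W/m².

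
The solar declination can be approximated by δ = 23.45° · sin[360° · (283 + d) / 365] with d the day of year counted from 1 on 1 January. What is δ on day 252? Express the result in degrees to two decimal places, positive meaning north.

+5.01°

360 × (283 + 252) / 365 = 527.671°; sin(527.671°) = 0.2135.
δ = 23.45 × 0.2135 = 5.007° ≈ +5.01°.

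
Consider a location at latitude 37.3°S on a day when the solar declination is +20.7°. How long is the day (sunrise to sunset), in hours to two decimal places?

−tan φ tan δ = −(-0.7618)(0.3779) = 0.2879; H_s = arccos(0.2879) = 73.27°.
Day length = 2 H_s / 15° h⁻¹ = 146.54° / 15 = 9.769 h.

9.77 hours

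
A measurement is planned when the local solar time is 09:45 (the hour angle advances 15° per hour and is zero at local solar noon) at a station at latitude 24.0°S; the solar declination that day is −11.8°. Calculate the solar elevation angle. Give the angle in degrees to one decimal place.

55.8°

Hour angle H = 15° × (9.75 − 12) = -33.75°.
With φ = -24.0°, δ = -11.8°, H = -33.75°: sin φ sin δ = 0.0832, cos φ cos δ cos H = 0.7435, so cos θ_z = 0.8267.
θ_z = arccos(0.8267) = 34.24°, so the elevation is 90° − 34.24° = 55.76°.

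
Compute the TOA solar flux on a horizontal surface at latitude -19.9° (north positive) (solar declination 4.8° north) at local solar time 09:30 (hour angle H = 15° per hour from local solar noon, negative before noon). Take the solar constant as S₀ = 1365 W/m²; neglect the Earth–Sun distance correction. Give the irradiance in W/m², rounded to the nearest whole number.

976 W/m²

Hour angle H = 15° × (9.5 − 12) = -37.50°.
cos θ_z = sin(-19.9°) sin(4.8°) + cos(-19.9°) cos(4.8°) cos(-37.50°) = -0.0285 + 0.7434 = 0.7149.
Top-of-atmosphere irradiance = S₀ cos θ_z = 1365 × 0.7149 = 975.84 W/m².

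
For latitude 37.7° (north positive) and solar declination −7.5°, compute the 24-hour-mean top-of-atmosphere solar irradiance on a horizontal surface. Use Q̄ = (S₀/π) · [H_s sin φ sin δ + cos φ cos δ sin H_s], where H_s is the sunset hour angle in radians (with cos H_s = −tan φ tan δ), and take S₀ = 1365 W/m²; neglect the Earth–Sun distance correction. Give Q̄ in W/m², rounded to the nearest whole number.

288 W/m²

The sunset hour angle satisfies cos H_s = −tan φ tan δ = 0.1018, giving H_s = 84.16°. In radians, H_s = 1.4689.
H_s sin φ sin δ = 1.4689 × 0.6115 × -0.1305 = -0.1172.
cos φ cos δ sin H_s = 0.7912 × 0.9914 × 0.9948 = 0.7803.
Q̄ = (1365/π) × (-0.1172 + 0.7803) = 434.49 × 0.6631 = 288.11 W/m².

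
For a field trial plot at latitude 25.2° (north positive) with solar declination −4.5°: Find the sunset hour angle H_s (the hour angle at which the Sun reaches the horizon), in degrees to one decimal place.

87.9°

The sunset hour angle satisfies cos H_s = −tan φ tan δ = 0.0370, giving H_s = 87.88°.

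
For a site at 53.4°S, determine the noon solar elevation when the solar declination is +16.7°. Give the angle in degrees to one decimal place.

At local solar noon the hour angle is zero, so the elevation is 90° − |φ − δ| = 90° − |-53.4° − (16.7°)| = 90° − 70.1° = 19.9°.

19.9°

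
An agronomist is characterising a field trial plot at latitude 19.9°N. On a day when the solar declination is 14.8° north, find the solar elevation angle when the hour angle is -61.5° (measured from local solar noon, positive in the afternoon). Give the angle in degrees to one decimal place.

cos θ_z = sin φ sin δ + cos φ cos δ cos H = (0.3404)(0.2554) + (0.9403)(0.9668)(0.4772) = 0.5208.
θ_z = arccos(0.5208) = 58.61°, so the elevation is 90° − 58.61° = 31.39°.

31.4°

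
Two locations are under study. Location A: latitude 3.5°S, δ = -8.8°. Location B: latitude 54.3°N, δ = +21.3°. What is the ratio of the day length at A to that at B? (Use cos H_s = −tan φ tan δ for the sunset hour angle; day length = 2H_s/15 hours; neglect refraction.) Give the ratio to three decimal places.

0.737

A: H_s = arccos(−tan -3.5° · tan -8.8°) = 90.54°, so 2H_s/15 = 12.0720 h.
B: H_s = arccos(−tan 54.3° · tan 21.3°) = 122.86°, so 2H_s/15 = 16.3813 h.
Ratio A/B = 12.0720 / 16.3813 = 0.7369.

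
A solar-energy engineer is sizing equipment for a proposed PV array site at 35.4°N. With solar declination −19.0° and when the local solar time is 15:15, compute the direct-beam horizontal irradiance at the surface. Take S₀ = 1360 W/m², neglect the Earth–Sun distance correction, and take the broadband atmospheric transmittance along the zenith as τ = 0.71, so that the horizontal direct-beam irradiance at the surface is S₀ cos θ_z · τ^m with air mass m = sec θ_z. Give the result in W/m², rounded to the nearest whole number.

149 W/m²

Hour angle H = 15° × (15.25 − 12) = 48.75°.
With φ = 35.4°, δ = -19.0°, H = 48.75°: sin φ sin δ = -0.1886, cos φ cos δ cos H = 0.5082, so cos θ_z = 0.3196.
Air mass m = 1/cos θ_z = 1/0.3196 = 3.129; τ^m = 0.71^3.129 = 0.3424.
Surface direct beam = 1360 × 0.3196 × 0.3424 = 148.83 W/m².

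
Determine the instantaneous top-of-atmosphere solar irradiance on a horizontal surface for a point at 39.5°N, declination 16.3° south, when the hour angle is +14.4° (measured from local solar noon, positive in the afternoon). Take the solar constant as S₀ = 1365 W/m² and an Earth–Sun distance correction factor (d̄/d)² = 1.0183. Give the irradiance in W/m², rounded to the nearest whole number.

749 W/m²

cos θ_z = sin(39.5°) sin(-16.3°) + cos(39.5°) cos(-16.3°) cos(14.40°) = -0.1785 + 0.7173 = 0.5388.
Top-of-atmosphere irradiance = S₀ (d̄/d)² cos θ_z = 1365 × 1.0183 × 0.5388 = 748.92 W/m².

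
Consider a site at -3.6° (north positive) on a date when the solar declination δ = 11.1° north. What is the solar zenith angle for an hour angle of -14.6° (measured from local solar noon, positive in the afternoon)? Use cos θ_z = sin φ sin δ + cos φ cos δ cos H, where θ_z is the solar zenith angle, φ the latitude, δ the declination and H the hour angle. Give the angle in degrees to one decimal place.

20.7°

With φ = -3.6°, δ = 11.1°, H = -14.60°: sin φ sin δ = -0.0121, cos φ cos δ cos H = 0.9477, so cos θ_z = 0.9356.
θ_z = arccos(0.9356) = 20.67°.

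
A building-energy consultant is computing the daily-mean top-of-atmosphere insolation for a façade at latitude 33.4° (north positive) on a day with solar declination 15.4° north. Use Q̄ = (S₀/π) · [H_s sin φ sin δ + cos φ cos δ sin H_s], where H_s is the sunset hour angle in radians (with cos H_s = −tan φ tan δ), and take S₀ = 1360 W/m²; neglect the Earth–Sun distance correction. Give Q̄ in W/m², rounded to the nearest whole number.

cos H_s = −tan(33.4°) · tan(15.4°) = -0.1816, so H_s = arccos(-0.1816) = 100.46°. In radians, H_s = 1.7534.
H_s sin φ sin δ = 1.7534 × 0.5505 × 0.2656 = 0.2564.
cos φ cos δ sin H_s = 0.8348 × 0.9641 × 0.9834 = 0.7915.
Q̄ = (1360/π) × (0.2564 + 0.7915) = 432.90 × 1.0479 = 453.64 W/m².

454 W/m²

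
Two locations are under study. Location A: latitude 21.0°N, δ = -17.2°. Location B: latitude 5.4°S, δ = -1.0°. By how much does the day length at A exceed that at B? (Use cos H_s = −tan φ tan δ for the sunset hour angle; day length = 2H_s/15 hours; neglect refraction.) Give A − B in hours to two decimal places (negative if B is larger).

-0.92 h

A: H_s = arccos(−tan 21.0° · tan -17.2°) = 83.18°, so 2H_s/15 = 11.0907 h.
B: H_s = arccos(−tan -5.4° · tan -1.0°) = 90.09°, so 2H_s/15 = 12.0120 h.
A − B = 11.0907 − 12.0120 = -0.9213 h.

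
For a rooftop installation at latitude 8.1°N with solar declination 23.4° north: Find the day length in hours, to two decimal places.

12.47 hours

−tan φ tan δ = −(0.1423)(0.4327) = -0.0616; H_s = arccos(-0.0616) = 93.53°.
Day length = 2 H_s / 15° h⁻¹ = 187.06° / 15 = 12.471 h.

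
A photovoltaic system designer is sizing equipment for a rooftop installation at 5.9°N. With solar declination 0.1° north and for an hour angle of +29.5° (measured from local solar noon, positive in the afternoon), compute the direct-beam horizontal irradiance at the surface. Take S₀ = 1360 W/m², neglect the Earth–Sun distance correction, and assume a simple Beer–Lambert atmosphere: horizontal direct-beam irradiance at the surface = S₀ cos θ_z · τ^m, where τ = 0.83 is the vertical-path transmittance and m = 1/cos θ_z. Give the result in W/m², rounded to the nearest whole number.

cos θ_z = sin φ sin δ + cos φ cos δ cos H = (0.1028)(0.0017) + (0.9947)(1.0000)(0.8704) = 0.8660.
Air mass m = 1/cos θ_z = 1/0.8660 = 1.155; τ^m = 0.83^1.155 = 0.8064.
Surface direct beam = 1360 × 0.8660 × 0.8064 = 949.75 W/m².

950 W/m²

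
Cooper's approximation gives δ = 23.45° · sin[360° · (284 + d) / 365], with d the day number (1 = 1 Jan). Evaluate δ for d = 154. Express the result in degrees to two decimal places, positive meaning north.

360 × (284 + 154) / 365 = 432.000°; sin(432.000°) = 0.9511.
δ = 23.45 × 0.9511 = 22.303° ≈ +22.30°.

+22.30°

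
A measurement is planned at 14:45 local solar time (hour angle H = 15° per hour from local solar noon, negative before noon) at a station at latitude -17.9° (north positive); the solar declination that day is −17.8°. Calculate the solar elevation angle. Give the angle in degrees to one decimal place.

Hour angle H = 15° × (14.75 − 12) = 41.25°.
cos θ_z = sin(-17.9°) sin(-17.8°) + cos(-17.9°) cos(-17.8°) cos(41.25°) = 0.0940 + 0.6812 = 0.7752.
θ_z = arccos(0.7752) = 39.18°, so the elevation is 90° − 39.18° = 50.82°.

50.8°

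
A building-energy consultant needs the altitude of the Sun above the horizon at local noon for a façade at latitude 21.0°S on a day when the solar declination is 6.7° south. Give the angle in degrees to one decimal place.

75.7°

At local solar noon the hour angle is zero, so the elevation is 90° − |φ − δ| = 90° − |-21.0° − (-6.7°)| = 90° − 14.3° = 75.7°.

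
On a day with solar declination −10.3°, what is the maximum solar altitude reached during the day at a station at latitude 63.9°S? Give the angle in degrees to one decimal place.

At local solar noon the hour angle is zero, so the elevation is 90° − |φ − δ| = 90° − |-63.9° − (-10.3°)| = 90° − 53.6° = 36.4°.

36.4°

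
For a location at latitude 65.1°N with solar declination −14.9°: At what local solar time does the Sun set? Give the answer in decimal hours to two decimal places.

15.67 h

−tan φ tan δ = −(2.1543)(-0.2661) = 0.5733; H_s = arccos(0.5733) = 55.02°.
Sunset is at 12 + H_s/15 = 12 + 3.668 = 15.668 h local solar time.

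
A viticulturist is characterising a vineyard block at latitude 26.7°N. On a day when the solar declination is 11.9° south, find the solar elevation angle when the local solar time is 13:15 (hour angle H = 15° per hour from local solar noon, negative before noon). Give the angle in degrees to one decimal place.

47.3°

Hour angle H = 15° × (13.25 − 12) = 18.75°.
With φ = 26.7°, δ = -11.9°, H = 18.75°: sin φ sin δ = -0.0927, cos φ cos δ cos H = 0.8278, so cos θ_z = 0.7351.
θ_z = arccos(0.7351) = 42.68°, so the elevation is 90° − 42.68° = 47.32°.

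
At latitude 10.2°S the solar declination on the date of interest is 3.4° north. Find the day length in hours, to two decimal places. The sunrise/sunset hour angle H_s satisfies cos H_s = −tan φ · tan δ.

11.92 hours

cos H_s = −tan(-10.2°) · tan(3.4°) = 0.0107, so H_s = arccos(0.0107) = 89.39°.
Day length = 2 H_s / 15° h⁻¹ = 178.78° / 15 = 11.919 h.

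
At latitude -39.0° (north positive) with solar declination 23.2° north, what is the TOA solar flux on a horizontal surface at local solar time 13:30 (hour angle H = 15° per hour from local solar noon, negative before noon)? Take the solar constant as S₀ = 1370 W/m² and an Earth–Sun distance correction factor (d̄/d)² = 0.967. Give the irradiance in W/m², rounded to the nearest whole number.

Hour angle H = 15° × (13.5 − 12) = 22.50°.
cos θ_z = sin φ sin δ + cos φ cos δ cos H = (-0.6293)(0.3939) + (0.7771)(0.9191)(0.9239) = 0.4120.
Top-of-atmosphere irradiance = S₀ (d̄/d)² cos θ_z = 1370 × 0.967 × 0.4120 = 545.81 W/m².

546 W/m²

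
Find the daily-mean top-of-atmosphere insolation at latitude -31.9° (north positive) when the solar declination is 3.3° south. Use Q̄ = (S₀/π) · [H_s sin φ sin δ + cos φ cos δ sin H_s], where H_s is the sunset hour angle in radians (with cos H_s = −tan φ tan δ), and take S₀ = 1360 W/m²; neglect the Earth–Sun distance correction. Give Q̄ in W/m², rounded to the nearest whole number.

388 W/m²

−tan φ tan δ = −(-0.6224)(-0.0577) = -0.0359; H_s = arccos(-0.0359) = 92.06°. In radians, H_s = 1.6068.
H_s sin φ sin δ = 1.6068 × -0.5284 × -0.0576 = 0.0489.
cos φ cos δ sin H_s = 0.8490 × 0.9983 × 0.9994 = 0.8470.
Q̄ = (1360/π) × (0.0489 + 0.8470) = 432.90 × 0.8959 = 387.84 W/m².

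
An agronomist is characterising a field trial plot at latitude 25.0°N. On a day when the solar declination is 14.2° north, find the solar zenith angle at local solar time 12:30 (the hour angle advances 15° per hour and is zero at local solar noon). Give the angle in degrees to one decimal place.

Hour angle H = 15° × (12.5 − 12) = 7.50°.
With φ = 25.0°, δ = 14.2°, H = 7.50°: sin φ sin δ = 0.1037, cos φ cos δ cos H = 0.8711, so cos θ_z = 0.9748.
θ_z = arccos(0.9748) = 12.89°.

12.9°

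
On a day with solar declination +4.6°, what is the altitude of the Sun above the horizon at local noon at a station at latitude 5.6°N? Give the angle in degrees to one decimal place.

At local solar noon the hour angle is zero, so the elevation is 90° − |φ − δ| = 90° − |5.6° − (4.6°)| = 90° − 1.0° = 89.0°.

89.0°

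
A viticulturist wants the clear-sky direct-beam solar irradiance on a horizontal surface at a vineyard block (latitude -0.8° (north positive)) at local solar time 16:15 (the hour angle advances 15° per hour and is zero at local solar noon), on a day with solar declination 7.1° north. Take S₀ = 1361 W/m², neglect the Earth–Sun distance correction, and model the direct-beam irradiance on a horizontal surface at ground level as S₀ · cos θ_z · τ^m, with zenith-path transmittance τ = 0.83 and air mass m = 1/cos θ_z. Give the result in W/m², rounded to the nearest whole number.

388 W/m²

Hour angle H = 15° × (16.25 − 12) = 63.75°.
cos θ_z = sin φ sin δ + cos φ cos δ cos H = (-0.0140)(0.1236) + (0.9999)(0.9923)(0.4423) = 0.4371.
Air mass m = 1/cos θ_z = 1/0.4371 = 2.288; τ^m = 0.83^2.288 = 0.6529.
Surface direct beam = 1361 × 0.4371 × 0.6529 = 388.41 W/m².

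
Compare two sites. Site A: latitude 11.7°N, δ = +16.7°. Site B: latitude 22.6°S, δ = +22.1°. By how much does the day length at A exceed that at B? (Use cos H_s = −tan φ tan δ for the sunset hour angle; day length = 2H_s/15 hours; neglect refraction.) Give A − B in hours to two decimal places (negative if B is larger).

+1.77 h

A: H_s = arccos(−tan 11.7° · tan 16.7°) = 93.56°, so 2H_s/15 = 12.4747 h.
B: H_s = arccos(−tan -22.6° · tan 22.1°) = 80.27°, so 2H_s/15 = 10.7027 h.
A − B = 12.4747 − 10.7027 = 1.7720 h.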